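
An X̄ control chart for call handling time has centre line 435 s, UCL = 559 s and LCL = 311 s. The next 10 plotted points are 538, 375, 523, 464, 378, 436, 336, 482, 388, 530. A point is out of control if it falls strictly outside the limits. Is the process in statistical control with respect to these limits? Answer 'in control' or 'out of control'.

All 10 points lie within [311, 559].

in control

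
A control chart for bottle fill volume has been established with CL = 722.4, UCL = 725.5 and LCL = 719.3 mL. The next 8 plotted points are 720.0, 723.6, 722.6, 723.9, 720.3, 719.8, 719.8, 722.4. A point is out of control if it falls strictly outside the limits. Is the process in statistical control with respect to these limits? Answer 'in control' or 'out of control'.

All 8 points lie within [719.3, 725.5].

in control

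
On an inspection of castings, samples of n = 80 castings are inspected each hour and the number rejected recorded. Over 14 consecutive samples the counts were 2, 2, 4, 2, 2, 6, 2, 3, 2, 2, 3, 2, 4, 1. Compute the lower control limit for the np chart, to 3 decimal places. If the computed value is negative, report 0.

p̄ = Σdᵢ / (k·n) = 37 / (14 × 80) = 0.03304
LCL = np̄ − 3·√(np̄(1−p̄)) = 2.6429 − 3 × 1.5986 = -2.1530 → 0 (negative, so LCL = 0)

0.000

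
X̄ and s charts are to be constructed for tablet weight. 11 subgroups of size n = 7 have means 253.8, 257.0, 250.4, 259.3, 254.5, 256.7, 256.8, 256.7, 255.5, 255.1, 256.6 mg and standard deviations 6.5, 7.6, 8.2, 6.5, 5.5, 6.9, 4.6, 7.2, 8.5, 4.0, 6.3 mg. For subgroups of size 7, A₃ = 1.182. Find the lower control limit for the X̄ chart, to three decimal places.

X̄̄ = (253.8 + 257.0 + 250.4 + 259.3 + 254.5 + 256.7 + 256.8 + 256.7 + 255.5 + 255.1 + 256.6) / 11 = 255.6727
s̄ = (6.5 + 7.6 + 8.2 + 6.5 + 5.5 + 6.9 + 4.6 + 7.2 + 8.5 + 4.0 + 6.3) / 11 = 6.5273
LCL = X̄̄ − A₃·s̄ = 255.6727 − 1.182 × 6.5273 = 247.9575

247.957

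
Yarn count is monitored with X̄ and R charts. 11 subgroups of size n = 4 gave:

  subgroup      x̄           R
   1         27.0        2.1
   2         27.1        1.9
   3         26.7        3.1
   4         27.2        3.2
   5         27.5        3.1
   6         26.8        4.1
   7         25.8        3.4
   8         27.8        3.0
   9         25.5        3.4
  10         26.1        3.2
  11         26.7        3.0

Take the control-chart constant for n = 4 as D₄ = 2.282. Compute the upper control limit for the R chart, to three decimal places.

R̄ = (2.1 + 1.9 + 3.1 + 3.2 + 3.1 + 4.1 + 3.4 + 3.0 + 3.4 + 3.2 + 3.0) / 11 = 33.5000 / 11 = 3.0455
UCL_R = D₄·R̄ = 2.282 × 3.0455 = 6.9497

6.950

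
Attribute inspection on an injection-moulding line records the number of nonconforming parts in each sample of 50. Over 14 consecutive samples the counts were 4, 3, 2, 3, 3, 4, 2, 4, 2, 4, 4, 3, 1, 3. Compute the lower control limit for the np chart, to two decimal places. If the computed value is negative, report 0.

p̄ = Σdᵢ / (k·n) = 42 / (14 × 50) = 0.06000
LCL = np̄ − 3·√(np̄(1−p̄)) = 3.0000 − 3 × 1.6793 = -2.0379 → 0 (negative, so LCL = 0)

0.00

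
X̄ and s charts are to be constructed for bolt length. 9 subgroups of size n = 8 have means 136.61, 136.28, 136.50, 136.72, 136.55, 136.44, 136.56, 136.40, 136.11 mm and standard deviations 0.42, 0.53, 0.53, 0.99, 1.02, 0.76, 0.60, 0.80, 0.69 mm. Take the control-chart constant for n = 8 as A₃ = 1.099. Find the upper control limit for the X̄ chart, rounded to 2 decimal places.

X̄̄ = (136.61 + 136.28 + 136.50 + 136.72 + 136.55 + 136.44 + 136.56 + 136.40 + 136.11) / 9 = 136.4633
s̄ = (0.42 + 0.53 + 0.53 + 0.99 + 1.02 + 0.76 + 0.60 + 0.80 + 0.69) / 9 = 0.7044
UCL = X̄̄ + A₃·s̄ = 136.4633 + 1.099 × 0.7044 = 137.2375

137.24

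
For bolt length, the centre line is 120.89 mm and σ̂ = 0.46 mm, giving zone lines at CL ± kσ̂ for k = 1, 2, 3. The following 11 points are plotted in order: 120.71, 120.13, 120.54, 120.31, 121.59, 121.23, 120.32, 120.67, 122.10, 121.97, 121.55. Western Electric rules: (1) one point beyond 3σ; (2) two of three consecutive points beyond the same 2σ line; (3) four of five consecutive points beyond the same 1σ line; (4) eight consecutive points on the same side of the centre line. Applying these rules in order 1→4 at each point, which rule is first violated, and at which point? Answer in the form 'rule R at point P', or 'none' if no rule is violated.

Zone of each point (C = within 1σ̂, B = 1σ̂–2σ̂, A = 2σ̂–3σ̂, * = beyond 3σ̂; sign = side of CL): 1:-C, 2:-B, 3:-C, 4:-B, 5:+B, 6:+C, 7:-B, 8:-C, 9:+A, 10:+A, 11:+B
Rule 2 (two of three consecutive points beyond the same 2σ limit) is satisfied at point 10.

rule 2 at point 10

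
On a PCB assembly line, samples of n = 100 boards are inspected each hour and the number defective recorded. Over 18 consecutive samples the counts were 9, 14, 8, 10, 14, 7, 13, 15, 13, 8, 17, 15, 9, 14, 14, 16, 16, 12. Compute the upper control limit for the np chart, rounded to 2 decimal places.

p̄ = Σdᵢ / (k·n) = 224 / (18 × 100) = 0.12444
UCL = np̄ + 3·√(np̄(1−p̄)) = 12.4444 + 3 × √(12.4444×0.87556) = 12.4444 + 3 × 3.3009 = 22.3471

22.35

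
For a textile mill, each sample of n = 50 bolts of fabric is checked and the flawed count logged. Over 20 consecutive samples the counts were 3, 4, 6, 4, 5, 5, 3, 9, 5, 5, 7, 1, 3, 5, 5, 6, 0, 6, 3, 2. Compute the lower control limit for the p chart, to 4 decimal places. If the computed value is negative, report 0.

p̄ = Σdᵢ / (k·n) = 87 / (20 × 50) = 0.08700
LCL = p̄ − 3·√(p̄(1−p̄)/n) = 0.08700 − 3 × 0.03986 = -0.03257 → 0 (negative, so LCL = 0)

0.0000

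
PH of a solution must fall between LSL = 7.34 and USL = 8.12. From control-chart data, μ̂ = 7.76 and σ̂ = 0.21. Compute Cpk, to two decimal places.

0.57

Cpu = (USL − μ̂) / (3σ̂) = (8.12 − 7.76) / (3 × 0.21) = 0.5714; Cpl = (μ̂ − LSL) / (3σ̂) = (7.76 − 7.34) / (3 × 0.21) = 0.6667; Cpk = min(Cpu, Cpl) = 0.5714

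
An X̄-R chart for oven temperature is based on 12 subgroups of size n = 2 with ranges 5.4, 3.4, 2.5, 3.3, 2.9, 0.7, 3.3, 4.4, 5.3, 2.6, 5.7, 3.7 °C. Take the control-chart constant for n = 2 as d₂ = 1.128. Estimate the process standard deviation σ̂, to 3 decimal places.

3.191

R̄ = (5.4 + 3.4 + 2.5 + 3.3 + 2.9 + 0.7 + 3.3 + 4.4 + 5.3 + 2.6 + 5.7 + 3.7) / 12 = 3.6000
σ̂ = R̄ / d₂ = 3.6000 / 1.128 = 3.1915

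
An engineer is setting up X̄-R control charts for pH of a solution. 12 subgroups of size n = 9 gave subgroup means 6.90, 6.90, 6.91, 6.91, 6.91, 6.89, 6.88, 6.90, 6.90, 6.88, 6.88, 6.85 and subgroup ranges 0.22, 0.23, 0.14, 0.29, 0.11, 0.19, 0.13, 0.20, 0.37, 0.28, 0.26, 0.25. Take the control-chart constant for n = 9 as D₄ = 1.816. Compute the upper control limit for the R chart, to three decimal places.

R̄ = (0.22 + 0.23 + 0.14 + 0.29 + 0.11 + 0.19 + 0.13 + 0.20 + 0.37 + 0.28 + 0.26 + 0.25) / 12 = 2.6700 / 12 = 0.2225
UCL_R = D₄·R̄ = 1.816 × 0.2225 = 0.4041

0.404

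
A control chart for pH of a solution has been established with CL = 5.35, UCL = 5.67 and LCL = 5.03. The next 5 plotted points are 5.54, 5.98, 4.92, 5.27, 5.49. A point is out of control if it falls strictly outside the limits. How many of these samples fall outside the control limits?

2

Compare each point to [5.03, 5.67]: sample 2 = 5.98 > UCL; sample 3 = 4.92 < LCL.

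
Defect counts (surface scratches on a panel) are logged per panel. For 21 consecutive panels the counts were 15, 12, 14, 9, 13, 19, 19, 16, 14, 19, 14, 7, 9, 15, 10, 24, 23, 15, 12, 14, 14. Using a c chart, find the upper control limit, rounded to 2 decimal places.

c̄ = (15 + 12 + 14 + 9 + 13 + 19 + 19 + 16 + 14 + 19 + 14 + 7 + 9 + 15 + 10 + 24 + 23 + 15 + 12 + 14 + 14) / 21 = 307 / 21 = 14.6190
UCL = c̄ + 3√c̄ = 14.6190 + 3 × √14.6190 = 14.6190 + 3 × 3.8235 = 26.0895

26.09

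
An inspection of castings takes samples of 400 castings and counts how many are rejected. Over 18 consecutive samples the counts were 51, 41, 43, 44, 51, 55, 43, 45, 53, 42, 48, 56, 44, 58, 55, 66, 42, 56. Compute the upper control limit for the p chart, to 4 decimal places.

0.1735

p̄ = Σdᵢ / (k·n) = 893 / (18 × 400) = 0.12403
UCL = p̄ + 3·√(p̄(1−p̄)/n) = 0.12403 + 3 × √(0.12403×0.87597/400) = 0.12403 + 3 × 0.01648 = 0.17347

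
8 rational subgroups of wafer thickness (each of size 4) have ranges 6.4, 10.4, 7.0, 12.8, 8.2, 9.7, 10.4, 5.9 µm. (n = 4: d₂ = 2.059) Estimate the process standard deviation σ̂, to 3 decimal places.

4.298

R̄ = (6.4 + 10.4 + 7.0 + 12.8 + 8.2 + 9.7 + 10.4 + 5.9) / 8 = 8.8500
σ̂ = R̄ / d₂ = 8.8500 / 2.059 = 4.2982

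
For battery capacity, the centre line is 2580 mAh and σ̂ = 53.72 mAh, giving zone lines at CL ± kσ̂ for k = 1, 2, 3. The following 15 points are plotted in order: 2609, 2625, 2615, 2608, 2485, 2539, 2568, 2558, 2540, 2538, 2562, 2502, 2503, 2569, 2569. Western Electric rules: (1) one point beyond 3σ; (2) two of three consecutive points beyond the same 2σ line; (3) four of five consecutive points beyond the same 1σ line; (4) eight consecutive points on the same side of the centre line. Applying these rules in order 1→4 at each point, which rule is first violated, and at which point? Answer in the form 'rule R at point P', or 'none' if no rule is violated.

rule 4 at point 12

Zone of each point (C = within 1σ̂, B = 1σ̂–2σ̂, A = 2σ̂–3σ̂, * = beyond 3σ̂; sign = side of CL): 1:+C, 2:+C, 3:+C, 4:+C, 5:-B, 6:-C, 7:-C, 8:-C, 9:-C, 10:-C, 11:-C, 12:-B, 13:-B, 14:-C, 15:-C
Rule 4 (eight consecutive points on the same side of the centre line) is satisfied at point 12.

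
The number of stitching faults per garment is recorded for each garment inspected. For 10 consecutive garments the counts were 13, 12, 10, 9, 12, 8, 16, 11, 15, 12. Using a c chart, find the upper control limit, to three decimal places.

c̄ = (13 + 12 + 10 + 9 + 12 + 8 + 16 + 11 + 15 + 12) / 10 = 118 / 10 = 11.8000
UCL = c̄ + 3√c̄ = 11.8000 + 3 × √11.8000 = 11.8000 + 3 × 3.4351 = 22.1053

22.105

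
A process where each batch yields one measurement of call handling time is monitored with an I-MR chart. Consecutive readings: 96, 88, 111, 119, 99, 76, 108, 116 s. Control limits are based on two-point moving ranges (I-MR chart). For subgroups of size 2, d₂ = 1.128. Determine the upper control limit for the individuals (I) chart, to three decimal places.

147.978

X̄ = (96 + 88 + 111 + 119 + 99 + 76 + 108 + 116) / 8 = 101.6250
Moving ranges: 8, 23, 8, 20, 23, 32, 8; M̄R̄ = 122.0000 / 7 = 17.4286
UCL = X̄ + 3·M̄R̄/d₂ = 101.6250 + 3 × 17.4286 / 1.128 = 147.9776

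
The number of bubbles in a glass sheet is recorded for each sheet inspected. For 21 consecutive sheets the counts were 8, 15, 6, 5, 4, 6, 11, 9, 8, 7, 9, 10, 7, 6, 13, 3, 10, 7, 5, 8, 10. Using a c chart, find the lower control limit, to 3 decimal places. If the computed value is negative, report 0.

c̄ = (8 + 15 + 6 + 5 + 4 + 6 + 11 + 9 + 8 + 7 + 9 + 10 + 7 + 6 + 13 + 3 + 10 + 7 + 5 + 8 + 10) / 21 = 167 / 21 = 7.9524
LCL = c̄ − 3√c̄ = 7.9524 − 3 × 2.8200 = -0.5076 → 0 (cannot be negative)

0.000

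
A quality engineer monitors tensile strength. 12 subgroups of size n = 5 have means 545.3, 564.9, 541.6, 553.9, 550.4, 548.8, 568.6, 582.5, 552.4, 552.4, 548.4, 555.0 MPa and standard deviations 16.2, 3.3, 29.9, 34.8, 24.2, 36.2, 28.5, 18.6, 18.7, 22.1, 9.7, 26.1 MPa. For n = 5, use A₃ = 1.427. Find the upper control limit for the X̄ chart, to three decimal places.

587.255

X̄̄ = (545.3 + 564.9 + 541.6 + 553.9 + 550.4 + 548.8 + 568.6 + 582.5 + 552.4 + 552.4 + 548.4 + 555.0) / 12 = 555.3500
s̄ = (16.2 + 3.3 + 29.9 + 34.8 + 24.2 + 36.2 + 28.5 + 18.6 + 18.7 + 22.1 + 9.7 + 26.1) / 12 = 22.3583
UCL = X̄̄ + A₃·s̄ = 555.3500 + 1.427 × 22.3583 = 587.2553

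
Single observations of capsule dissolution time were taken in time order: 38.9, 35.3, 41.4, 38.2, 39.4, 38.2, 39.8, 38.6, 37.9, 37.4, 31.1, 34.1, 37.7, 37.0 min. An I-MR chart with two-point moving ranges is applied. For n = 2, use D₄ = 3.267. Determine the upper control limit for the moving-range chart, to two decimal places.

Moving ranges: 3.6, 6.1, 3.2, 1.2, 1.2, 1.6, 1.2, 0.7, 0.5, 6.3, 3.0, 3.6, 0.7; M̄R̄ = 32.9000 / 13 = 2.5308
UCL_MR = D₄·M̄R̄ = 3.267 × 2.5308 = 8.2680

8.27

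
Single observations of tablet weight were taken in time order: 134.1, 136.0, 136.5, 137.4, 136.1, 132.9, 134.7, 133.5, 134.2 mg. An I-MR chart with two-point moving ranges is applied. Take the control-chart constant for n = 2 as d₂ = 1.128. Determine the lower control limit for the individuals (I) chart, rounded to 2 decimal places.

X̄ = (134.1 + 136.0 + 136.5 + 137.4 + 136.1 + 132.9 + 134.7 + 133.5 + 134.2) / 9 = 135.0444
Moving ranges: 1.9, 0.5, 0.9, 1.3, 3.2, 1.8, 1.2, 0.7; M̄R̄ = 11.5000 / 8 = 1.4375
LCL = X̄ − 3·M̄R̄/d₂ = 135.0444 − 3 × 1.4375 / 1.128 = 131.2213

131.22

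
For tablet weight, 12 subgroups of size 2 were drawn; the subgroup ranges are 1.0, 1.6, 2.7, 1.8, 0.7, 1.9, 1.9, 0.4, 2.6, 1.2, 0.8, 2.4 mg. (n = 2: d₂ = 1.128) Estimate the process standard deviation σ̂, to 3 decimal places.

R̄ = (1.0 + 1.6 + 2.7 + 1.8 + 0.7 + 1.9 + 1.9 + 0.4 + 2.6 + 1.2 + 0.8 + 2.4) / 12 = 1.5833
σ̂ = R̄ / d₂ = 1.5833 / 1.128 = 1.4037

1.404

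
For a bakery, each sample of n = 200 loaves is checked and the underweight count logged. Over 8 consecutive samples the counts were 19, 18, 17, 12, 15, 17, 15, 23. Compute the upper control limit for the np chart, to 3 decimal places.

28.832

p̄ = Σdᵢ / (k·n) = 136 / (8 × 200) = 0.08500
UCL = np̄ + 3·√(np̄(1−p̄)) = 17.0000 + 3 × √(17.0000×0.91500) = 17.0000 + 3 × 3.9440 = 28.8319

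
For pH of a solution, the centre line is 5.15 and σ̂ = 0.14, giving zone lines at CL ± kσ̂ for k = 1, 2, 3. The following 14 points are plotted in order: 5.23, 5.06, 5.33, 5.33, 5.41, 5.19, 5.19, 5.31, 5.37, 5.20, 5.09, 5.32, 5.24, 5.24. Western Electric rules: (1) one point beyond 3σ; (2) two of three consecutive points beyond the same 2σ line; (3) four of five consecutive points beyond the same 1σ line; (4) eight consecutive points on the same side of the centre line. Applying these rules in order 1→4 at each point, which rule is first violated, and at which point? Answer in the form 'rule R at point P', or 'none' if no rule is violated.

rule 4 at point 10

Zone of each point (C = within 1σ̂, B = 1σ̂–2σ̂, A = 2σ̂–3σ̂, * = beyond 3σ̂; sign = side of CL): 1:+C, 2:-C, 3:+B, 4:+B, 5:+B, 6:+C, 7:+C, 8:+B, 9:+B, 10:+C, 11:-C, 12:+B, 13:+C, 14:+C
Rule 4 (eight consecutive points on the same side of the centre line) is satisfied at point 10.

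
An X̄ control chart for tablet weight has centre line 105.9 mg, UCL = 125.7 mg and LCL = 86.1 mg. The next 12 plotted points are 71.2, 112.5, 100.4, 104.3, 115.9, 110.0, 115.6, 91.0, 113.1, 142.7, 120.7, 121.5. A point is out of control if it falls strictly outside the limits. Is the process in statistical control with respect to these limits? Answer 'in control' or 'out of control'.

out of control

Compare each point to [86.1, 125.7]: sample 1 = 71.2 < LCL; sample 10 = 142.7 > UCL.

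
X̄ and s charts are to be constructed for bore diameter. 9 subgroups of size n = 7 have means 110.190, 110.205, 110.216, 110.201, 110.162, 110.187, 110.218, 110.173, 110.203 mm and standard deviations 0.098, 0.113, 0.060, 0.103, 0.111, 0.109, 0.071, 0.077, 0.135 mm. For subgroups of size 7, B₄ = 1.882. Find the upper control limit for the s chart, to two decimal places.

s̄ = (0.098 + 0.113 + 0.060 + 0.103 + 0.111 + 0.109 + 0.071 + 0.077 + 0.135) / 9 = 0.0974
UCL_s = B₄·s̄ = 1.882 × 0.0974 = 0.1834

0.18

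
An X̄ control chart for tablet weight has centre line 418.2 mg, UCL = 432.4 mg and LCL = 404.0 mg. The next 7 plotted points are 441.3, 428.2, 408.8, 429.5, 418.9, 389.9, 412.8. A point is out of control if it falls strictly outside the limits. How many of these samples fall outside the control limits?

2

Compare each point to [404.0, 432.4]: sample 1 = 441.3 > UCL; sample 6 = 389.9 < LCL.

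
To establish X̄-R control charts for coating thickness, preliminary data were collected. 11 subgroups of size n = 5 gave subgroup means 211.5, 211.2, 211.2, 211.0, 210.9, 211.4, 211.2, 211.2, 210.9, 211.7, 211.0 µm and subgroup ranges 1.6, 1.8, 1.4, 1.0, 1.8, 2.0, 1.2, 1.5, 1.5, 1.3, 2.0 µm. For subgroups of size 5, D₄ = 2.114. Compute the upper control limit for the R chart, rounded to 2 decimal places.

3.29

R̄ = (1.6 + 1.8 + 1.4 + 1.0 + 1.8 + 2.0 + 1.2 + 1.5 + 1.5 + 1.3 + 2.0) / 11 = 17.1000 / 11 = 1.5545
UCL_R = D₄·R̄ = 2.114 × 1.5545 = 3.2863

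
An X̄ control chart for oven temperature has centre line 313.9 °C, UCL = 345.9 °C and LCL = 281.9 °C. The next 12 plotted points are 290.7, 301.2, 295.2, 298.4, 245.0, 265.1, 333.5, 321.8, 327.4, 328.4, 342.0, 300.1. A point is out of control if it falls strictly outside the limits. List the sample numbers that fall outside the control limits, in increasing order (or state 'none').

Compare each point to [281.9, 345.9]: sample 5 = 245.0 < LCL; sample 6 = 265.1 < LCL.

5, 6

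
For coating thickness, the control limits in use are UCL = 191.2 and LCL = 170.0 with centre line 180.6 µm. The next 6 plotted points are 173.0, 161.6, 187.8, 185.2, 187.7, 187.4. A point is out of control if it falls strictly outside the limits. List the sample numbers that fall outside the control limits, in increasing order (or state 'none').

Compare each point to [170.0, 191.2]: sample 2 = 161.6 < LCL.

2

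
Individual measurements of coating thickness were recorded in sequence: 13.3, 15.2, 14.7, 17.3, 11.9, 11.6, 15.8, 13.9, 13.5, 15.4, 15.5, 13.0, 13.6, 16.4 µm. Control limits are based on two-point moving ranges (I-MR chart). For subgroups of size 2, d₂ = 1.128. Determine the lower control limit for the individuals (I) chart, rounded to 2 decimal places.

9.23

X̄ = (13.3 + 15.2 + 14.7 + 17.3 + 11.9 + 11.6 + 15.8 + 13.9 + 13.5 + 15.4 + 15.5 + 13.0 + 13.6 + 16.4) / 14 = 14.3643
Moving ranges: 1.9, 0.5, 2.6, 5.4, 0.3, 4.2, 1.9, 0.4, 1.9, 0.1, 2.5, 0.6, 2.8; M̄R̄ = 25.1000 / 13 = 1.9308
LCL = X̄ − 3·M̄R̄/d₂ = 14.3643 − 3 × 1.9308 / 1.128 = 9.2293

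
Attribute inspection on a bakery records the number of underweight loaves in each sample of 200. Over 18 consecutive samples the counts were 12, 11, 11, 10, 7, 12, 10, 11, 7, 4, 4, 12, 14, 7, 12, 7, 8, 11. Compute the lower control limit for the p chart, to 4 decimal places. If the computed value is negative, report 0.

p̄ = Σdᵢ / (k·n) = 170 / (18 × 200) = 0.04722
LCL = p̄ − 3·√(p̄(1−p̄)/n) = 0.04722 − 3 × 0.01500 = 0.00223

0.0022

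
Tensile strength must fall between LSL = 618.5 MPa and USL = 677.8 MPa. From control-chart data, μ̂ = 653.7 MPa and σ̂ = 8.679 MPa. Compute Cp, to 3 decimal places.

Cp = (USL − LSL) / (6σ̂) = (677.8 − 618.5) / (6 × 8.679) = 59.3000 / 52.0740 = 1.1388

1.139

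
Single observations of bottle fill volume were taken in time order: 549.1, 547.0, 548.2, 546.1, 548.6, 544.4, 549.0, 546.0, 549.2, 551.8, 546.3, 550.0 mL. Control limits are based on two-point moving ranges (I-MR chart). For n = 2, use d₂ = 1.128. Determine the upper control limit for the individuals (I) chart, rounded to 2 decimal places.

X̄ = (549.1 + 547.0 + 548.2 + 546.1 + 548.6 + 544.4 + 549.0 + 546.0 + 549.2 + 551.8 + 546.3 + 550.0) / 12 = 547.9750
Moving ranges: 2.1, 1.2, 2.1, 2.5, 4.2, 4.6, 3.0, 3.2, 2.6, 5.5, 3.7; M̄R̄ = 34.7000 / 11 = 3.1545
UCL = X̄ + 3·M̄R̄/d₂ = 547.9750 + 3 × 3.1545 / 1.128 = 556.3647

556.36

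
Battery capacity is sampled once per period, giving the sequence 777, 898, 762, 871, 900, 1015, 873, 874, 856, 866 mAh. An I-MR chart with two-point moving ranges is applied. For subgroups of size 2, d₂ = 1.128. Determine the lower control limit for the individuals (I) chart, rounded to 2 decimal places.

X̄ = (777 + 898 + 762 + 871 + 900 + 1015 + 873 + 874 + 856 + 866) / 10 = 869.2000
Moving ranges: 121, 136, 109, 29, 115, 142, 1, 18, 10; M̄R̄ = 681.0000 / 9 = 75.6667
LCL = X̄ − 3·M̄R̄/d₂ = 869.2000 − 3 × 75.6667 / 1.128 = 667.9589

667.96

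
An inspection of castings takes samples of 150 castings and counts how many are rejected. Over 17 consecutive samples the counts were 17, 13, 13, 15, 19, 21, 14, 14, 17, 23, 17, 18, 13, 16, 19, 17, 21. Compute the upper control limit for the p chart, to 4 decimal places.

p̄ = Σdᵢ / (k·n) = 287 / (17 × 150) = 0.11255
UCL = p̄ + 3·√(p̄(1−p̄)/n) = 0.11255 + 3 × √(0.11255×0.88745/150) = 0.11255 + 3 × 0.02580 = 0.18996

0.1900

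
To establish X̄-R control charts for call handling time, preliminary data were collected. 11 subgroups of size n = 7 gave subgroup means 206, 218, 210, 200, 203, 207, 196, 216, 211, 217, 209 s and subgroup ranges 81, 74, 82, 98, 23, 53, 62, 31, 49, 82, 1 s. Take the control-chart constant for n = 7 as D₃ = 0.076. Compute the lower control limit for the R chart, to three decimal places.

4.394

R̄ = (81 + 74 + 82 + 98 + 23 + 53 + 62 + 31 + 49 + 82 + 1) / 11 = 636.0000 / 11 = 57.8182
LCL_R = D₃·R̄ = 0.076 × 57.8182 = 4.3942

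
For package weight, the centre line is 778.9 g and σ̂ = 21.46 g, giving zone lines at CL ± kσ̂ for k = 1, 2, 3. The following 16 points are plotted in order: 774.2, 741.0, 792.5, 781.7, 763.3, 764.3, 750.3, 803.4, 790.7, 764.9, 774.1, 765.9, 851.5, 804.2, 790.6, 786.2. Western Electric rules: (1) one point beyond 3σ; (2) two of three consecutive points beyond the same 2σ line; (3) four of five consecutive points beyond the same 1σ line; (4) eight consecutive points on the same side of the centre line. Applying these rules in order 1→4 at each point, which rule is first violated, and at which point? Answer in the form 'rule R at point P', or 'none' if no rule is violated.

Zone of each point (C = within 1σ̂, B = 1σ̂–2σ̂, A = 2σ̂–3σ̂, * = beyond 3σ̂; sign = side of CL): 1:-C, 2:-B, 3:+C, 4:+C, 5:-C, 6:-C, 7:-B, 8:+B, 9:+C, 10:-C, 11:-C, 12:-C, 13:+*, 14:+B, 15:+C, 16:+C
Rule 1 (one point beyond the 3σ limits) is satisfied at point 13.

rule 1 at point 13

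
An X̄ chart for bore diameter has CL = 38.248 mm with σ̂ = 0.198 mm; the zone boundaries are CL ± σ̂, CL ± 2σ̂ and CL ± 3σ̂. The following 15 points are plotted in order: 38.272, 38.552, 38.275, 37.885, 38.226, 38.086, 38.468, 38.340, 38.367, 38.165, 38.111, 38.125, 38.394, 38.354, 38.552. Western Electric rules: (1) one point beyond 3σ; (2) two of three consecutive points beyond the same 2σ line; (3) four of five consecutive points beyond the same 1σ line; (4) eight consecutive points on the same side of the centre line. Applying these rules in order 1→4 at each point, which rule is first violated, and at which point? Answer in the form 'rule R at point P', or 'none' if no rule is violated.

Zone of each point (C = within 1σ̂, B = 1σ̂–2σ̂, A = 2σ̂–3σ̂, * = beyond 3σ̂; sign = side of CL): 1:+C, 2:+B, 3:+C, 4:-B, 5:-C, 6:-C, 7:+B, 8:+C, 9:+C, 10:-C, 11:-C, 12:-C, 13:+C, 14:+C, 15:+B
No rule fires across all 15 points.

none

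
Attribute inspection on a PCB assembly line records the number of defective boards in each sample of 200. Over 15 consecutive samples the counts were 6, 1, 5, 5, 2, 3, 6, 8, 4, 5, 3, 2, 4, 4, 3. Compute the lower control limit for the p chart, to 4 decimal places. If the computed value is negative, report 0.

p̄ = Σdᵢ / (k·n) = 61 / (15 × 200) = 0.02033
LCL = p̄ − 3·√(p̄(1−p̄)/n) = 0.02033 − 3 × 0.00998 = -0.00961 → 0 (negative, so LCL = 0)

0.0000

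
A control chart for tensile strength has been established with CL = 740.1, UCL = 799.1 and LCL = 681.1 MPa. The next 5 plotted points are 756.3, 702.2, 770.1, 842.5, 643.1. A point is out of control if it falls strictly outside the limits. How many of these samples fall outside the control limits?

2

Compare each point to [681.1, 799.1]: sample 4 = 842.5 > UCL; sample 5 = 643.1 < LCL.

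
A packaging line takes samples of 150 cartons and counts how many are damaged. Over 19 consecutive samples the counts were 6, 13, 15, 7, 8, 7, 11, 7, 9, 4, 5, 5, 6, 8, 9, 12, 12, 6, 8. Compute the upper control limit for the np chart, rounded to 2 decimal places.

p̄ = Σdᵢ / (k·n) = 158 / (19 × 150) = 0.05544
UCL = np̄ + 3·√(np̄(1−p̄)) = 8.3158 + 3 × √(8.3158×0.94456) = 8.3158 + 3 × 2.8026 = 16.7237

16.72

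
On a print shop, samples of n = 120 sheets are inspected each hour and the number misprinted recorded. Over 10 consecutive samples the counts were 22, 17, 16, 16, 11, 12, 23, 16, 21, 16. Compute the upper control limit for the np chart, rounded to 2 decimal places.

p̄ = Σdᵢ / (k·n) = 170 / (10 × 120) = 0.14167
UCL = np̄ + 3·√(np̄(1−p̄)) = 17.0000 + 3 × √(17.0000×0.85833) = 17.0000 + 3 × 3.8199 = 28.4597

28.46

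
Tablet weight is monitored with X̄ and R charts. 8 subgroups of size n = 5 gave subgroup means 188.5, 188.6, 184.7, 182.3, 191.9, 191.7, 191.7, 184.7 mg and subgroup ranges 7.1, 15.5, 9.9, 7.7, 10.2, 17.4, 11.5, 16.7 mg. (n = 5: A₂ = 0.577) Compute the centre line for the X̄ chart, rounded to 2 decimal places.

188.01

X̄̄ = (188.5 + 188.6 + 184.7 + 182.3 + 191.9 + 191.7 + 191.7 + 184.7) / 8 = 1504.1000 / 8 = 188.0125
CL = X̄̄ = 188.0125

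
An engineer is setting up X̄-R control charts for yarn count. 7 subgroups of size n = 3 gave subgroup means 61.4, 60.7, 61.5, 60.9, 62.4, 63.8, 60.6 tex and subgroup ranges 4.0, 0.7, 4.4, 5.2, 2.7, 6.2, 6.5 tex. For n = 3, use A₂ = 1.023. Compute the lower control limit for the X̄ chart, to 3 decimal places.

57.274

X̄̄ = (61.4 + 60.7 + 61.5 + 60.9 + 62.4 + 63.8 + 60.6) / 7 = 431.3000 / 7 = 61.6143
R̄ = (4.0 + 0.7 + 4.4 + 5.2 + 2.7 + 6.2 + 6.5) / 7 = 29.7000 / 7 = 4.2429
LCL = X̄̄ − A₂·R̄ = 61.6143 − 1.023 × 4.2429 = 57.2738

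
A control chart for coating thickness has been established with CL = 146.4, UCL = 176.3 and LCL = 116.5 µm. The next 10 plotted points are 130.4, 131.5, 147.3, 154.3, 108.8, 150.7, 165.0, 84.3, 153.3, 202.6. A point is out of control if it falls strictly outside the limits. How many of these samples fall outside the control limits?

3

Compare each point to [116.5, 176.3]: sample 5 = 108.8 < LCL; sample 8 = 84.3 < LCL; sample 10 = 202.6 > UCL.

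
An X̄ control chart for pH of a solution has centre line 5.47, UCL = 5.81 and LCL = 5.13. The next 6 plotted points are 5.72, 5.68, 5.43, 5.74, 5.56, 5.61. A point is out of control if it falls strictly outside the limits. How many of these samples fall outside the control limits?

0

All 6 points lie within [5.13, 5.81].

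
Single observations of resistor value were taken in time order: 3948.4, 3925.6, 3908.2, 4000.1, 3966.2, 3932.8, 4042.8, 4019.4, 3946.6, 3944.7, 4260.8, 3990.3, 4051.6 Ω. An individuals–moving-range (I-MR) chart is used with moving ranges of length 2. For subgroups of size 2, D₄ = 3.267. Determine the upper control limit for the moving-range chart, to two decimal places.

Moving ranges: 22.8, 17.4, 91.9, 33.9, 33.4, 110.0, 23.4, 72.8, 1.9, 316.1, 270.5, 61.3; M̄R̄ = 1055.4000 / 12 = 87.9500
UCL_MR = D₄·M̄R̄ = 3.267 × 87.9500 = 287.3327

287.33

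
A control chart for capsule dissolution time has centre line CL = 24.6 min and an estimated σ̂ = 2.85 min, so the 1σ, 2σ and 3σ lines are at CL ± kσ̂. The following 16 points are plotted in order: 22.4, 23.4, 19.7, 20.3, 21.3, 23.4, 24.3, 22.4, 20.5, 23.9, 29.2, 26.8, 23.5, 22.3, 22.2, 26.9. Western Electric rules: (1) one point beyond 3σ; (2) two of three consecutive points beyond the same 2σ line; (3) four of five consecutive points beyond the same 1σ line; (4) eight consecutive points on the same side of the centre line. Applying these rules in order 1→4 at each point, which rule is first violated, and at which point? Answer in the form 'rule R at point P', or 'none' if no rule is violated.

rule 4 at point 8

Zone of each point (C = within 1σ̂, B = 1σ̂–2σ̂, A = 2σ̂–3σ̂, * = beyond 3σ̂; sign = side of CL): 1:-C, 2:-C, 3:-B, 4:-B, 5:-B, 6:-C, 7:-C, 8:-C, 9:-B, 10:-C, 11:+B, 12:+C, 13:-C, 14:-C, 15:-C, 16:+C
Rule 4 (eight consecutive points on the same side of the centre line) is satisfied at point 8.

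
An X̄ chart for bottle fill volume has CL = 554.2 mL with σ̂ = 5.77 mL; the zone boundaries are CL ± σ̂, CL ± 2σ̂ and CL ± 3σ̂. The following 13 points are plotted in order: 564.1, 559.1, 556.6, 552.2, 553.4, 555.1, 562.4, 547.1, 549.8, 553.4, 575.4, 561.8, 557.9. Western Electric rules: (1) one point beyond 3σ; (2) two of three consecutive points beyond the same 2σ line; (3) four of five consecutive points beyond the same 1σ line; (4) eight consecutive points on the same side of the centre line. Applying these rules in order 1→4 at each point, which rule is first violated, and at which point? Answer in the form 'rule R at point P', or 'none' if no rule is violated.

rule 1 at point 11

Zone of each point (C = within 1σ̂, B = 1σ̂–2σ̂, A = 2σ̂–3σ̂, * = beyond 3σ̂; sign = side of CL): 1:+B, 2:+C, 3:+C, 4:-C, 5:-C, 6:+C, 7:+B, 8:-B, 9:-C, 10:-C, 11:+*, 12:+B, 13:+C
Rule 1 (one point beyond the 3σ limits) is satisfied at point 11.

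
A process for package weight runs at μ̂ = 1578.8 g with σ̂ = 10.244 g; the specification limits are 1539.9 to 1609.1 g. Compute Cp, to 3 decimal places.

Cp = (USL − LSL) / (6σ̂) = (1609.1 − 1539.9) / (6 × 10.244) = 69.2000 / 61.4640 = 1.1259

1.126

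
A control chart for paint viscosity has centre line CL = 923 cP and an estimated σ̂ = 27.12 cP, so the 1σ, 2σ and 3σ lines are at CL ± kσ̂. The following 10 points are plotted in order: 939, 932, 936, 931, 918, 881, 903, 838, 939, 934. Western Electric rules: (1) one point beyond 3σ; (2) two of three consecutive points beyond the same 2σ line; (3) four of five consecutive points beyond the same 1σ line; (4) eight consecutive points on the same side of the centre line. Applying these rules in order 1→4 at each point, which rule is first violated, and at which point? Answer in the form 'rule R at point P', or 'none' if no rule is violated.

rule 1 at point 8

Zone of each point (C = within 1σ̂, B = 1σ̂–2σ̂, A = 2σ̂–3σ̂, * = beyond 3σ̂; sign = side of CL): 1:+C, 2:+C, 3:+C, 4:+C, 5:-C, 6:-B, 7:-C, 8:-*, 9:+C, 10:+C
Rule 1 (one point beyond the 3σ limits) is satisfied at point 8.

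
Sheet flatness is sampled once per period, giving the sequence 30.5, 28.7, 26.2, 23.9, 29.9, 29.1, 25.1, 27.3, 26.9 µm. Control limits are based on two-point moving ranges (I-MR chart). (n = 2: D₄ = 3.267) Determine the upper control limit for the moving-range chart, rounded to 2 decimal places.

8.17

Moving ranges: 1.8, 2.5, 2.3, 6.0, 0.8, 4.0, 2.2, 0.4; M̄R̄ = 20.0000 / 8 = 2.5000
UCL_MR = D₄·M̄R̄ = 3.267 × 2.5000 = 8.1675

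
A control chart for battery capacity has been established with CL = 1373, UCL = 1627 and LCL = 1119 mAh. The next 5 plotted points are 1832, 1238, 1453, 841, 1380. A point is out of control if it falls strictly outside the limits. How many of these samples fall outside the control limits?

Compare each point to [1119, 1627]: sample 1 = 1832 > UCL; sample 4 = 841 < LCL.

2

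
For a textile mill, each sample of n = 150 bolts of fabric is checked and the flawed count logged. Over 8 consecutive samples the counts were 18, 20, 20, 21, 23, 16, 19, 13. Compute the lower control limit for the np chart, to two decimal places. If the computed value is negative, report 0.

p̄ = Σdᵢ / (k·n) = 150 / (8 × 150) = 0.12500
LCL = np̄ − 3·√(np̄(1−p̄)) = 18.7500 − 3 × 4.0505 = 6.5986

6.60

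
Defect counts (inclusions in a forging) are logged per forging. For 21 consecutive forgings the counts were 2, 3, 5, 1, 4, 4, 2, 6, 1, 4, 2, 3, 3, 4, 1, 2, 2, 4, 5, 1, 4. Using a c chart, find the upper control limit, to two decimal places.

c̄ = (2 + 3 + 5 + 1 + 4 + 4 + 2 + 6 + 1 + 4 + 2 + 3 + 3 + 4 + 1 + 2 + 2 + 4 + 5 + 1 + 4) / 21 = 63 / 21 = 3.0000
UCL = c̄ + 3√c̄ = 3.0000 + 3 × √3.0000 = 3.0000 + 3 × 1.7321 = 8.1962

8.20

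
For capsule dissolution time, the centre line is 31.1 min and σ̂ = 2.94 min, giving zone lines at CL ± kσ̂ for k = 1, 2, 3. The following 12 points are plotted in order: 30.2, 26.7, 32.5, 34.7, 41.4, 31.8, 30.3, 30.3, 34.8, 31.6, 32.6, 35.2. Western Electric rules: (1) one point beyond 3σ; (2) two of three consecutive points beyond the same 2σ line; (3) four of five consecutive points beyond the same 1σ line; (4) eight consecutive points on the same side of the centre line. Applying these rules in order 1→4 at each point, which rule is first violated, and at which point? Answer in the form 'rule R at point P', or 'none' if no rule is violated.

Zone of each point (C = within 1σ̂, B = 1σ̂–2σ̂, A = 2σ̂–3σ̂, * = beyond 3σ̂; sign = side of CL): 1:-C, 2:-B, 3:+C, 4:+B, 5:+*, 6:+C, 7:-C, 8:-C, 9:+B, 10:+C, 11:+C, 12:+B
Rule 1 (one point beyond the 3σ limits) is satisfied at point 5.

rule 1 at point 5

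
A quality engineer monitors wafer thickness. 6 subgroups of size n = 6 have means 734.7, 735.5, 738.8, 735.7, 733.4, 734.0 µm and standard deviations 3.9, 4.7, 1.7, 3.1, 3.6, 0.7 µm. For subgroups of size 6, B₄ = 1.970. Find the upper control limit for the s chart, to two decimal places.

s̄ = (3.9 + 4.7 + 1.7 + 3.1 + 3.6 + 0.7) / 6 = 2.9500
UCL_s = B₄·s̄ = 1.970 × 2.9500 = 5.8115

5.81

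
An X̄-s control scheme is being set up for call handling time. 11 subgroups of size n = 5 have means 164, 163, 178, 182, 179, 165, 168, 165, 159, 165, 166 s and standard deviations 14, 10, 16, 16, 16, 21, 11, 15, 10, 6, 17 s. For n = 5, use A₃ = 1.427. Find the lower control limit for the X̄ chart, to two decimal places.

148.83

X̄̄ = (164 + 163 + 178 + 182 + 179 + 165 + 168 + 165 + 159 + 165 + 166) / 11 = 168.5455
s̄ = (14 + 10 + 16 + 16 + 16 + 21 + 11 + 15 + 10 + 6 + 17) / 11 = 13.8182
LCL = X̄̄ − A₃·s̄ = 168.5455 − 1.427 × 13.8182 = 148.8269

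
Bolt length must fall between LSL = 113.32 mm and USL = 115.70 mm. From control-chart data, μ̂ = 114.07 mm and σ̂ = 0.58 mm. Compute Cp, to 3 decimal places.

Cp = (USL − LSL) / (6σ̂) = (115.70 − 113.32) / (6 × 0.58) = 2.3800 / 3.4800 = 0.6839

0.684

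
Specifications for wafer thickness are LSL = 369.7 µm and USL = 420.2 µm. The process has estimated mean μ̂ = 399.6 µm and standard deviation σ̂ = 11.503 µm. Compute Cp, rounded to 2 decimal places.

Cp = (USL − LSL) / (6σ̂) = (420.2 − 369.7) / (6 × 11.503) = 50.5000 / 69.0180 = 0.7317

0.73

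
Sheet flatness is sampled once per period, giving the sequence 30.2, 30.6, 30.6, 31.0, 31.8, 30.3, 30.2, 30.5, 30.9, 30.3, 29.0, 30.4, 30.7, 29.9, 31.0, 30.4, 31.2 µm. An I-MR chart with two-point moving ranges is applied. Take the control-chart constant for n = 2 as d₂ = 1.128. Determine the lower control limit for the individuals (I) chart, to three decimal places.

28.734

X̄ = (30.2 + 30.6 + 30.6 + 31.0 + 31.8 + 30.3 + 30.2 + 30.5 + 30.9 + 30.3 + 29.0 + 30.4 + 30.7 + 29.9 + 31.0 + 30.4 + 31.2) / 17 = 30.5294
Moving ranges: 0.4, 0.0, 0.4, 0.8, 1.5, 0.1, 0.3, 0.4, 0.6, 1.3, 1.4, 0.3, 0.8, 1.1, 0.6, 0.8; M̄R̄ = 10.8000 / 16 = 0.6750
LCL = X̄ − 3·M̄R̄/d₂ = 30.5294 − 3 × 0.6750 / 1.128 = 28.7342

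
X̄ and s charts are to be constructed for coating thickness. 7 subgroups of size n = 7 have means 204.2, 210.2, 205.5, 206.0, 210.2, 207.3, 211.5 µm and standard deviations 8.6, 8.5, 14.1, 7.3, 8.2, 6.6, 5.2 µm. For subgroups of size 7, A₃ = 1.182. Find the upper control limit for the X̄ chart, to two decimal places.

X̄̄ = (204.2 + 210.2 + 205.5 + 206.0 + 210.2 + 207.3 + 211.5) / 7 = 207.8429
s̄ = (8.6 + 8.5 + 14.1 + 7.3 + 8.2 + 6.6 + 5.2) / 7 = 8.3571
UCL = X̄̄ + A₃·s̄ = 207.8429 + 1.182 × 8.3571 = 217.7210

217.72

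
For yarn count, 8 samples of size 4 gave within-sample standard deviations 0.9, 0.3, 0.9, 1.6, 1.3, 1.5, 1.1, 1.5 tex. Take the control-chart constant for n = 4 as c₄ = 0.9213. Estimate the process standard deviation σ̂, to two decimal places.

s̄ = (0.9 + 0.3 + 0.9 + 1.6 + 1.3 + 1.5 + 1.1 + 1.5) / 8 = 1.1375
σ̂ = s̄ / c₄ = 1.1375 / 0.9213 = 1.2347

1.23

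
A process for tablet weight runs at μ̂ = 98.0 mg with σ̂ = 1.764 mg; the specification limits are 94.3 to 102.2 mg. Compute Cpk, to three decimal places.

Cpu = (USL − μ̂) / (3σ̂) = (102.2 − 98.0) / (3 × 1.764) = 0.7937; Cpl = (μ̂ − LSL) / (3σ̂) = (98.0 − 94.3) / (3 × 1.764) = 0.6992; Cpk = min(Cpu, Cpl) = 0.6992

0.699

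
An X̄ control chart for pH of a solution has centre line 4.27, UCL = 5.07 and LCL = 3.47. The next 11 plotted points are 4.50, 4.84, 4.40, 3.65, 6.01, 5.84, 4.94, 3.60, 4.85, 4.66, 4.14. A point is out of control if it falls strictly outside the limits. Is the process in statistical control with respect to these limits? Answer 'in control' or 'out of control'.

out of control

Compare each point to [3.47, 5.07]: sample 5 = 6.01 > UCL; sample 6 = 5.84 > UCL.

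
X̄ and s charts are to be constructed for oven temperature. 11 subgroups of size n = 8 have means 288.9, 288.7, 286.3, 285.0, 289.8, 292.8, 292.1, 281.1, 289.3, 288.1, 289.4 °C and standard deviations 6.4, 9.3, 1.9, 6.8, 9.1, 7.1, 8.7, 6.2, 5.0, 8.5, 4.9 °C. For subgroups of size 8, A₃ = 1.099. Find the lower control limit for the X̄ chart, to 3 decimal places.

X̄̄ = (288.9 + 288.7 + 286.3 + 285.0 + 289.8 + 292.8 + 292.1 + 281.1 + 289.3 + 288.1 + 289.4) / 11 = 288.3182
s̄ = (6.4 + 9.3 + 1.9 + 6.8 + 9.1 + 7.1 + 8.7 + 6.2 + 5.0 + 8.5 + 4.9) / 11 = 6.7182
LCL = X̄̄ − A₃·s̄ = 288.3182 − 1.099 × 6.7182 = 280.9349

280.935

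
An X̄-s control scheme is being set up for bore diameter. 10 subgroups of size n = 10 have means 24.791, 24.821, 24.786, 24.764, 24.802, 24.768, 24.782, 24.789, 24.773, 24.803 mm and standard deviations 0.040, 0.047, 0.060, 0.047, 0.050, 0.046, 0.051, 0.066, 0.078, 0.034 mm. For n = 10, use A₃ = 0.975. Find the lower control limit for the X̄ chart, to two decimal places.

X̄̄ = (24.791 + 24.821 + 24.786 + 24.764 + 24.802 + 24.768 + 24.782 + 24.789 + 24.773 + 24.803) / 10 = 24.7879
s̄ = (0.040 + 0.047 + 0.060 + 0.047 + 0.050 + 0.046 + 0.051 + 0.066 + 0.078 + 0.034) / 10 = 0.0519
LCL = X̄̄ − A₃·s̄ = 24.7879 − 0.975 × 0.0519 = 24.7373

24.74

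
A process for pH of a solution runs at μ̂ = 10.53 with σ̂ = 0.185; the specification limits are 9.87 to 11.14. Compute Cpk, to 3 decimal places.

1.099

Cpu = (USL − μ̂) / (3σ̂) = (11.14 − 10.53) / (3 × 0.185) = 1.0991; Cpl = (μ̂ − LSL) / (3σ̂) = (10.53 − 9.87) / (3 × 0.185) = 1.1892; Cpk = min(Cpu, Cpl) = 1.0991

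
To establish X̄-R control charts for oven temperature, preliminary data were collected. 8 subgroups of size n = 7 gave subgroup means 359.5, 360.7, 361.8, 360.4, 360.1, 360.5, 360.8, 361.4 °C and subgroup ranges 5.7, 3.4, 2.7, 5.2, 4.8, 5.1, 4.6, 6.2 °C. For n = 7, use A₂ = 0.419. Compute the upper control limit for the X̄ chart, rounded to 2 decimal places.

362.62

X̄̄ = (359.5 + 360.7 + 361.8 + 360.4 + 360.1 + 360.5 + 360.8 + 361.4) / 8 = 2885.2000 / 8 = 360.6500
R̄ = (5.7 + 3.4 + 2.7 + 5.2 + 4.8 + 5.1 + 4.6 + 6.2) / 8 = 37.7000 / 8 = 4.7125
UCL = X̄̄ + A₂·R̄ = 360.6500 + 0.419 × 4.7125 = 362.6245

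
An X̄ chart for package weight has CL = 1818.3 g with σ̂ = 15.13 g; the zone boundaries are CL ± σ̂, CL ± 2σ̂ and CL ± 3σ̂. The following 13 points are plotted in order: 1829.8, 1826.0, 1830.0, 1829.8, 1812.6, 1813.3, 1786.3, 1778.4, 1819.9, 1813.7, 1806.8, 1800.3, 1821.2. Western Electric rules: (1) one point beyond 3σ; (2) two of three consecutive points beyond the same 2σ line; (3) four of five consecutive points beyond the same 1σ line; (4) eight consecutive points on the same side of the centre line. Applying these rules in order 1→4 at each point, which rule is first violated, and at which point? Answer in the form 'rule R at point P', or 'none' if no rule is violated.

rule 2 at point 8

Zone of each point (C = within 1σ̂, B = 1σ̂–2σ̂, A = 2σ̂–3σ̂, * = beyond 3σ̂; sign = side of CL): 1:+C, 2:+C, 3:+C, 4:+C, 5:-C, 6:-C, 7:-A, 8:-A, 9:+C, 10:-C, 11:-C, 12:-B, 13:+C
Rule 2 (two of three consecutive points beyond the same 2σ limit) is satisfied at point 8.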